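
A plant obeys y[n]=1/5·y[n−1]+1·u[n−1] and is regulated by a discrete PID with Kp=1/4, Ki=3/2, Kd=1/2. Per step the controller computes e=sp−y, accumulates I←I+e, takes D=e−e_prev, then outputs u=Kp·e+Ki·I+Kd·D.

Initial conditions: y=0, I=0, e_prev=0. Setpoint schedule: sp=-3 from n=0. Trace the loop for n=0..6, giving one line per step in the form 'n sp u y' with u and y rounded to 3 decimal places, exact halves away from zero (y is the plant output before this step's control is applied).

(exact arithmetic carried between steps; '≈' marks a value shown rounded to 6 d.p. or computed from one; I and e_prev carry over from the previous line; the table rounds u and y to 3 d.p., halves away from zero)
n=0: y=0, sp=-3, e=sp−y=-3; I=-3, D=e−e_prev=-3; u=1/4·(-3)+3/2·(-3)+1/2·(-3)=-6.75; next y=1/5·0+1·(-6.75)=-6.75
n=1: y=-6.75, sp=-3, e=sp−y=3.75; I=0.75, D=e−e_prev=6.75; u=1/4·3.75+3/2·0.75+1/2·6.75=5.4375; next y=1/5·(-6.75)+1·5.4375=4.0875
n=2: y=4.0875, sp=-3, e=sp−y=-7.0875; I=-6.3375, D=e−e_prev=-10.8375; u=1/4·(-7.0875)+3/2·(-6.3375)+1/2·(-10.8375)=-16.696875; next y=1/5·4.0875+1·(-16.696875)=-15.879375
n=3: y=-15.879375, sp=-3, e=sp−y=12.879375; I=6.541875, D=e−e_prev=19.966875; u=1/4·12.879375+3/2·6.541875+1/2·19.966875≈23.016094; next y=1/5·(-15.879375)+1·23.016094≈19.840219
n=4: y≈19.840219, sp=-3, e=sp−y≈-22.840219; I≈-16.298344, D=e−e_prev≈-35.719594; u=1/4·(-22.840219)+3/2·(-16.298344)+1/2·(-35.719594)≈-48.017367; next y=1/5·19.840219+1·(-48.017367)≈-44.049323
n=5: y≈-44.049323, sp=-3, e=sp−y≈41.049323; I≈24.750980, D=e−e_prev≈63.889542; u=1/4·41.049323+3/2·24.750980+1/2·63.889542≈79.333571; next y=1/5·(-44.049323)+1·79.333571≈70.523707
n=6: y≈70.523707, sp=-3, e=sp−y≈-73.523707; I≈-48.772727, D=e−e_prev≈-114.573030; u=1/4·(-73.523707)+3/2·(-48.772727)+1/2·(-114.573030)≈-148.826532; next y=1/5·70.523707+1·(-148.826532)≈-134.721791

0 -3 -6.750 0.000
1 -3 5.438 -6.750
2 -3 -16.697 4.088
3 -3 23.016 -15.879
4 -3 -48.017 19.840
5 -3 79.334 -44.049
6 -3 -148.827 70.524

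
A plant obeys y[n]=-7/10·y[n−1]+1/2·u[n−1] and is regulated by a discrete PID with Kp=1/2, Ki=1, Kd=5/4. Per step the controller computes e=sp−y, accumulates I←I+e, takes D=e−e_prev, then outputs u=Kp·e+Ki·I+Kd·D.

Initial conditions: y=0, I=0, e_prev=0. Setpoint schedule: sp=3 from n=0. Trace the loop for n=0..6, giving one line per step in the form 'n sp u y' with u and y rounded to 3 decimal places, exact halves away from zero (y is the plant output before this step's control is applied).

0 3 8.250 0.000
1 3 -3.844 4.125
2 3 24.757 -4.809
3 3 -35.126 15.745
4 3 99.729 -28.585
5 3 -194.859 69.874
6 3 455.931 -146.341

(exact arithmetic carried between steps; '≈' marks a value shown rounded to 6 d.p. or computed from one; I and e_prev carry over from the previous line; the table rounds u and y to 3 d.p., halves away from zero)
n=0: y=0, sp=3, e=sp−y=3; I=3, D=e−e_prev=3; u=1/2·3+1·3+5/4·3=8.25; next y=-7/10·0+1/2·8.25=4.125
n=1: y=4.125, sp=3, e=sp−y=-1.125; I=1.875, D=e−e_prev=-4.125; u=1/2·(-1.125)+1·1.875+5/4·(-4.125)=-3.84375; next y=-7/10·4.125+1/2·(-3.84375)=-4.809375
n=2: y=-4.809375, sp=3, e=sp−y=7.809375; I=9.684375, D=e−e_prev=8.934375; u=1/2·7.809375+1·9.684375+5/4·8.934375≈24.757031; next y=-7/10·(-4.809375)+1/2·24.757031≈15.745078
n=3: y≈15.745078, sp=3, e=sp−y≈-12.745078; I≈-3.060703, D=e−e_prev≈-20.554453; u=1/2·(-12.745078)+1·(-3.060703)+5/4·(-20.554453)≈-35.126309; next y=-7/10·15.745078+1/2·(-35.126309)≈-28.584709
n=4: y≈-28.584709, sp=3, e=sp−y≈31.584709; I≈28.524006, D=e−e_prev≈44.329787; u=1/2·31.584709+1·28.524006+5/4·44.329787≈99.728594; next y=-7/10·(-28.584709)+1/2·99.728594≈69.873593
n=5: y≈69.873593, sp=3, e=sp−y≈-66.873593; I≈-38.349588, D=e−e_prev≈-98.458302; u=1/2·(-66.873593)+1·(-38.349588)+5/4·(-98.458302)≈-194.859262; next y=-7/10·69.873593+1/2·(-194.859262)≈-146.341147
n=6: y≈-146.341147, sp=3, e=sp−y≈149.341147; I≈110.991559, D=e−e_prev≈216.214740; u=1/2·149.341147+1·110.991559+5/4·216.214740≈455.930557; next y=-7/10·(-146.341147)+1/2·455.930557≈330.404081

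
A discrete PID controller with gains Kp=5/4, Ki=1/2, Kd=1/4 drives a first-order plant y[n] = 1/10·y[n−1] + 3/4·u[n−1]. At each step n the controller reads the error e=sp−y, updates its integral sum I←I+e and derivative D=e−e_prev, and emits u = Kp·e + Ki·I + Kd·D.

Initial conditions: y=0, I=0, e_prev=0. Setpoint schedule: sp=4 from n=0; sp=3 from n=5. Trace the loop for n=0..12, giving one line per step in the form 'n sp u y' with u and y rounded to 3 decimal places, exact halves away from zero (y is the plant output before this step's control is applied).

(exact arithmetic carried between steps; '≈' marks a value shown rounded to 6 d.p. or computed from one; I and e_prev carry over from the previous line; the table rounds u and y to 3 d.p., halves away from zero)
n=0: y=0, sp=4, e=sp−y=4; I=4, D=e−e_prev=4; u=5/4·4+1/2·4+1/4·4=8; next y=1/10·0+3/4·8=6
n=1: y=6, sp=4, e=sp−y=-2; I=2, D=e−e_prev=-6; u=5/4·(-2)+1/2·2+1/4·(-6)=-3; next y=1/10·6+3/4·(-3)=-1.65
n=2: y=-1.65, sp=4, e=sp−y=5.65; I=7.65, D=e−e_prev=7.65; u=5/4·5.65+1/2·7.65+1/4·7.65=12.8; next y=1/10·(-1.65)+3/4·12.8=9.435
n=3: y=9.435, sp=4, e=sp−y=-5.435; I=2.215, D=e−e_prev=-11.085; u=5/4·(-5.435)+1/2·2.215+1/4·(-11.085)=-8.4575; next y=1/10·9.435+3/4·(-8.4575)=-5.399625
n=4: y=-5.399625, sp=4, e=sp−y=9.399625; I=11.614625, D=e−e_prev=14.834625; u=5/4·9.399625+1/2·11.614625+1/4·14.834625=21.2655; next y=1/10·(-5.399625)+3/4·21.2655≈15.409163
n=5: y≈15.409163, sp=3, e=sp−y≈-12.409163; I≈-0.794538, D=e−e_prev≈-21.808788; u=5/4·(-12.409163)+1/2·(-0.794538)+1/4·(-21.808788)≈-21.360919; next y=1/10·15.409163+3/4·(-21.360919)≈-14.479773
n=6: y≈-14.479773, sp=3, e=sp−y≈17.479773; I≈16.685235, D=e−e_prev≈29.888935; u=5/4·17.479773+1/2·16.685235+1/4·29.888935≈37.664568; next y=1/10·(-14.479773)+3/4·37.664568≈26.800448
n=7: y≈26.800448, sp=3, e=sp−y≈-23.800448; I≈-7.115213, D=e−e_prev≈-41.280221; u=5/4·(-23.800448)+1/2·(-7.115213)+1/4·(-41.280221)≈-43.628222; next y=1/10·26.800448+3/4·(-43.628222)≈-30.041122
n=8: y≈-30.041122, sp=3, e=sp−y≈33.041122; I≈25.925909, D=e−e_prev≈56.841570; u=5/4·33.041122+1/2·25.925909+1/4·56.841570≈68.474749; next y=1/10·(-30.041122)+3/4·68.474749≈48.351950
n=9: y≈48.351950, sp=3, e=sp−y≈-45.351950; I≈-19.426041, D=e−e_prev≈-78.393072; u=5/4·(-45.351950)+1/2·(-19.426041)+1/4·(-78.393072)≈-86.001226; next y=1/10·48.351950+3/4·(-86.001226)≈-59.665724
n=10: y≈-59.665724, sp=3, e=sp−y≈62.665724; I≈43.239683, D=e−e_prev≈108.017674; u=5/4·62.665724+1/2·43.239683+1/4·108.017674≈126.956415; next y=1/10·(-59.665724)+3/4·126.956415≈89.250739
n=11: y≈89.250739, sp=3, e=sp−y≈-86.250739; I≈-43.011056, D=e−e_prev≈-148.916463; u=5/4·(-86.250739)+1/2·(-43.011056)+1/4·(-148.916463)≈-166.548068; next y=1/10·89.250739+3/4·(-166.548068)≈-115.985977
n=12: y≈-115.985977, sp=3, e=sp−y≈118.985977; I≈75.974921, D=e−e_prev≈205.236716; u=5/4·118.985977+1/2·75.974921+1/4·205.236716≈238.029110; next y=1/10·(-115.985977)+3/4·238.029110≈166.923235

0 4 8.000 0.000
1 4 -3.000 6.000
2 4 12.800 -1.650
3 4 -8.458 9.435
4 4 21.266 -5.400
5 3 -21.361 15.409
6 3 37.665 -14.480
7 3 -43.628 26.800
8 3 68.475 -30.041
9 3 -86.001 48.352
10 3 126.956 -59.666
11 3 -166.548 89.251
12 3 238.029 -115.986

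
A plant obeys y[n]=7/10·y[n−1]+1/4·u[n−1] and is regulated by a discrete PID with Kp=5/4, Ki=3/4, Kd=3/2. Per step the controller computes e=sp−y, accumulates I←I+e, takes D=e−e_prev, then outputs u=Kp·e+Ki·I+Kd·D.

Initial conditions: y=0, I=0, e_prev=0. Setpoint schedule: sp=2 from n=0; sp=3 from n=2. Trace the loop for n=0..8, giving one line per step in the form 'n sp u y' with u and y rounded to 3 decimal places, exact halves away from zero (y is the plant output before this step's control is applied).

(exact arithmetic carried between steps; '≈' marks a value shown rounded to 6 d.p. or computed from one; I and e_prev carry over from the previous line; the table rounds u and y to 3 d.p., halves away from zero)
n=0: y=0, sp=2, e=sp−y=2; I=2, D=e−e_prev=2; u=5/4·2+3/4·2+3/2·2=7; next y=7/10·0+1/4·7=1.75
n=1: y=1.75, sp=2, e=sp−y=0.25; I=2.25, D=e−e_prev=-1.75; u=5/4·0.25+3/4·2.25+3/2·(-1.75)=-0.625; next y=7/10·1.75+1/4·(-0.625)=1.06875
n=2: y=1.06875, sp=3, e=sp−y=1.93125; I=4.18125, D=e−e_prev=1.68125; u=5/4·1.93125+3/4·4.18125+3/2·1.68125=8.071875; next y=7/10·1.06875+1/4·8.071875≈2.766094
n=3: y≈2.766094, sp=3, e=sp−y≈0.233906; I≈4.415156, D=e−e_prev≈-1.697344; u=5/4·0.233906+3/4·4.415156+3/2·(-1.697344)≈1.057734; next y=7/10·2.766094+1/4·1.057734≈2.200699
n=4: y≈2.200699, sp=3, e=sp−y≈0.799301; I≈5.214457, D=e−e_prev≈0.565395; u=5/4·0.799301+3/4·5.214457+3/2·0.565395≈5.758061; next y=7/10·2.200699+1/4·5.758061≈2.980005
n=5: y≈2.980005, sp=3, e=sp−y≈0.019995; I≈5.234452, D=e−e_prev≈-0.779305; u=5/4·0.019995+3/4·5.234452+3/2·(-0.779305)≈2.781876; next y=7/10·2.980005+1/4·2.781876≈2.781472
n=6: y≈2.781472, sp=3, e=sp−y≈0.218528; I≈5.452980, D=e−e_prev≈0.198532; u=5/4·0.218528+3/4·5.452980+3/2·0.198532≈4.660694; next y=7/10·2.781472+1/4·4.660694≈3.112204
n=7: y≈3.112204, sp=3, e=sp−y≈-0.112204; I≈5.340776, D=e−e_prev≈-0.330732; u=5/4·(-0.112204)+3/4·5.340776+3/2·(-0.330732)≈3.369230; next y=7/10·3.112204+1/4·3.369230≈3.020850
n=8: y≈3.020850, sp=3, e=sp−y≈-0.020850; I≈5.319926, D=e−e_prev≈0.091354; u=5/4·(-0.020850)+3/4·5.319926+3/2·0.091354≈4.100913; next y=7/10·3.020850+1/4·4.100913≈3.139823

0 2 7.000 0.000
1 2 -0.625 1.750
2 3 8.072 1.069
3 3 1.058 2.766
4 3 5.758 2.201
5 3 2.782 2.980
6 3 4.661 2.781
7 3 3.369 3.112
8 3 4.101 3.021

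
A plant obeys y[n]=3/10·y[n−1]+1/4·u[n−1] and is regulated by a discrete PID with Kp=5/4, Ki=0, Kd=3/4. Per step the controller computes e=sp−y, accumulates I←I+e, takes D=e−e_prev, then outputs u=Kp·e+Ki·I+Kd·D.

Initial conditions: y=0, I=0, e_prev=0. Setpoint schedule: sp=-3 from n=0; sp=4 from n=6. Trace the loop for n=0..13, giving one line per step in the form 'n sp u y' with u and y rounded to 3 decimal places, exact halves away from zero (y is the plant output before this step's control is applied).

(exact arithmetic carried between steps; '≈' marks a value shown rounded to 6 d.p. or computed from one; I and e_prev carry over from the previous line; the table rounds u and y to 3 d.p., halves away from zero)
n=0: y=0, sp=-3, e=sp−y=-3; I=-3, D=e−e_prev=-3; u=5/4·(-3)+0·(-3)+3/4·(-3)=-6; next y=3/10·0+1/4·(-6)=-1.5
n=1: y=-1.5, sp=-3, e=sp−y=-1.5; I=-4.5, D=e−e_prev=1.5; u=5/4·(-1.5)+0·(-4.5)+3/4·1.5=-0.75; next y=3/10·(-1.5)+1/4·(-0.75)=-0.6375
n=2: y=-0.6375, sp=-3, e=sp−y=-2.3625; I=-6.8625, D=e−e_prev=-0.8625; u=5/4·(-2.3625)+0·(-6.8625)+3/4·(-0.8625)=-3.6; next y=3/10·(-0.6375)+1/4·(-3.6)=-1.09125
n=3: y=-1.09125, sp=-3, e=sp−y=-1.90875; I=-8.77125, D=e−e_prev=0.45375; u=5/4·(-1.90875)+0·(-8.77125)+3/4·0.45375=-2.045625; next y=3/10·(-1.09125)+1/4·(-2.045625)≈-0.838781
n=4: y≈-0.838781, sp=-3, e=sp−y≈-2.161219; I≈-10.932469, D=e−e_prev≈-0.252469; u=5/4·(-2.161219)+0·(-10.932469)+3/4·(-0.252469)≈-2.890875; next y=3/10·(-0.838781)+1/4·(-2.890875)≈-0.974353
n=5: y≈-0.974353, sp=-3, e=sp−y≈-2.025647; I≈-12.958116, D=e−e_prev≈0.135572; u=5/4·(-2.025647)+0·(-12.958116)+3/4·0.135572≈-2.430380; next y=3/10·(-0.974353)+1/4·(-2.430380)≈-0.899901
n=6: y≈-0.899901, sp=4, e=sp−y≈4.899901; I≈-8.058215, D=e−e_prev≈6.925548; u=5/4·4.899901+0·(-8.058215)+3/4·6.925548≈11.319037; next y=3/10·(-0.899901)+1/4·11.319037≈2.559789
n=7: y≈2.559789, sp=4, e=sp−y≈1.440211; I≈-6.618004, D=e−e_prev≈-3.459690; u=5/4·1.440211+0·(-6.618004)+3/4·(-3.459690)≈-0.794504; next y=3/10·2.559789+1/4·(-0.794504)≈0.569311
n=8: y≈0.569311, sp=4, e=sp−y≈3.430689; I≈-3.187315, D=e−e_prev≈1.990478; u=5/4·3.430689+0·(-3.187315)+3/4·1.990478≈5.781220; next y=3/10·0.569311+1/4·5.781220≈1.616098
n=9: y≈1.616098, sp=4, e=sp−y≈2.383902; I≈-0.803413, D=e−e_prev≈-1.046787; u=5/4·2.383902+0·(-0.803413)+3/4·(-1.046787)≈2.194787; next y=3/10·1.616098+1/4·2.194787≈1.033526
n=10: y≈1.033526, sp=4, e=sp−y≈2.966474; I≈2.163061, D=e−e_prev≈0.582572; u=5/4·2.966474+0·2.163061+3/4·0.582572≈4.145021; next y=3/10·1.033526+1/4·4.145021≈1.346313
n=11: y≈1.346313, sp=4, e=sp−y≈2.653687; I≈4.816748, D=e−e_prev≈-0.312787; u=5/4·2.653687+0·4.816748+3/4·(-0.312787)≈3.082518; next y=3/10·1.346313+1/4·3.082518≈1.174524
n=12: y≈1.174524, sp=4, e=sp−y≈2.825476; I≈7.642224, D=e−e_prev≈0.171790; u=5/4·2.825476+0·7.642224+3/4·0.171790≈3.660688; next y=3/10·1.174524+1/4·3.660688≈1.267529
n=13: y≈1.267529, sp=4, e=sp−y≈2.732471; I≈10.374695, D=e−e_prev≈-0.093006; u=5/4·2.732471+0·10.374695+3/4·(-0.093006)≈3.345835; next y=3/10·1.267529+1/4·3.345835≈1.216717

0 -3 -6.000 0.000
1 -3 -0.750 -1.500
2 -3 -3.600 -0.638
3 -3 -2.046 -1.091
4 -3 -2.891 -0.839
5 -3 -2.430 -0.974
6 4 11.319 -0.900
7 4 -0.795 2.560
8 4 5.781 0.569
9 4 2.195 1.616
10 4 4.145 1.034
11 4 3.083 1.346
12 4 3.661 1.175
13 4 3.346 1.268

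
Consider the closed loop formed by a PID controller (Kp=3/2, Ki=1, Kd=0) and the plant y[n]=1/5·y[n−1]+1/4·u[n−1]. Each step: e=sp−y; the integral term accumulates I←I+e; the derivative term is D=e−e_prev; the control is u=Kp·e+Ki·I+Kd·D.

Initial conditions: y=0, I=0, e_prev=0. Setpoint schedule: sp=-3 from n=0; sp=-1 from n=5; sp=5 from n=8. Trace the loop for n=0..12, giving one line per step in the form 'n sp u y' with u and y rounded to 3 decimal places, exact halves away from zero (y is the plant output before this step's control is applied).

(exact arithmetic carried between steps; '≈' marks a value shown rounded to 6 d.p. or computed from one; I and e_prev carry over from the previous line; the table rounds u and y to 3 d.p., halves away from zero)
n=0: y=0, sp=-3, e=sp−y=-3; I=-3, D=e−e_prev=-3; u=3/2·(-3)+1·(-3)+0·(-3)=-7.5; next y=1/5·0+1/4·(-7.5)=-1.875
n=1: y=-1.875, sp=-3, e=sp−y=-1.125; I=-4.125, D=e−e_prev=1.875; u=3/2·(-1.125)+1·(-4.125)+0·1.875=-5.8125; next y=1/5·(-1.875)+1/4·(-5.8125)=-1.828125
n=2: y=-1.828125, sp=-3, e=sp−y=-1.171875; I=-5.296875, D=e−e_prev=-0.046875; u=3/2·(-1.171875)+1·(-5.296875)+0·(-0.046875)≈-7.054688; next y=1/5·(-1.828125)+1/4·(-7.054688)≈-2.129297
n=3: y≈-2.129297, sp=-3, e=sp−y≈-0.870703; I≈-6.167578, D=e−e_prev≈0.301172; u=3/2·(-0.870703)+1·(-6.167578)+0·0.301172≈-7.473633; next y=1/5·(-2.129297)+1/4·(-7.473633)≈-2.294268
n=4: y≈-2.294268, sp=-3, e=sp−y≈-0.705732; I≈-6.873311, D=e−e_prev≈0.164971; u=3/2·(-0.705732)+1·(-6.873311)+0·0.164971≈-7.931909; next y=1/5·(-2.294268)+1/4·(-7.931909)≈-2.441831
n=5: y≈-2.441831, sp=-1, e=sp−y≈1.441831; I≈-5.431480, D=e−e_prev≈2.147563; u=3/2·1.441831+1·(-5.431480)+0·2.147563≈-3.268734; next y=1/5·(-2.441831)+1/4·(-3.268734)≈-1.305550
n=6: y≈-1.305550, sp=-1, e=sp−y≈0.305550; I≈-5.125930, D=e−e_prev≈-1.136281; u=3/2·0.305550+1·(-5.125930)+0·(-1.136281)≈-4.667606; next y=1/5·(-1.305550)+1/4·(-4.667606)≈-1.428011
n=7: y≈-1.428011, sp=-1, e=sp−y≈0.428011; I≈-4.697919, D=e−e_prev≈0.122462; u=3/2·0.428011+1·(-4.697919)+0·0.122462≈-4.055902; next y=1/5·(-1.428011)+1/4·(-4.055902)≈-1.299578
n=8: y≈-1.299578, sp=5, e=sp−y≈6.299578; I≈1.601659, D=e−e_prev≈5.871566; u=3/2·6.299578+1·1.601659+0·5.871566≈11.051025; next y=1/5·(-1.299578)+1/4·11.051025≈2.502841
n=9: y≈2.502841, sp=5, e=sp−y≈2.497159; I≈4.098818, D=e−e_prev≈-3.802419; u=3/2·2.497159+1·4.098818+0·(-3.802419)≈7.844557; next y=1/5·2.502841+1/4·7.844557≈2.461707
n=10: y≈2.461707, sp=5, e=sp−y≈2.538293; I≈6.637111, D=e−e_prev≈0.041133; u=3/2·2.538293+1·6.637111+0·0.041133≈10.444550; next y=1/5·2.461707+1/4·10.444550≈3.103479
n=11: y≈3.103479, sp=5, e=sp−y≈1.896521; I≈8.533632, D=e−e_prev≈-0.641772; u=3/2·1.896521+1·8.533632+0·(-0.641772)≈11.378413; next y=1/5·3.103479+1/4·11.378413≈3.465299
n=12: y≈3.465299, sp=5, e=sp−y≈1.534701; I≈10.068333, D=e−e_prev≈-0.361820; u=3/2·1.534701+1·10.068333+0·(-0.361820)≈12.370384; next y=1/5·3.465299+1/4·12.370384≈3.785656

0 -3 -7.500 0.000
1 -3 -5.813 -1.875
2 -3 -7.055 -1.828
3 -3 -7.474 -2.129
4 -3 -7.932 -2.294
5 -1 -3.269 -2.442
6 -1 -4.668 -1.306
7 -1 -4.056 -1.428
8 5 11.051 -1.300
9 5 7.845 2.503
10 5 10.445 2.462
11 5 11.378 3.103
12 5 12.370 3.465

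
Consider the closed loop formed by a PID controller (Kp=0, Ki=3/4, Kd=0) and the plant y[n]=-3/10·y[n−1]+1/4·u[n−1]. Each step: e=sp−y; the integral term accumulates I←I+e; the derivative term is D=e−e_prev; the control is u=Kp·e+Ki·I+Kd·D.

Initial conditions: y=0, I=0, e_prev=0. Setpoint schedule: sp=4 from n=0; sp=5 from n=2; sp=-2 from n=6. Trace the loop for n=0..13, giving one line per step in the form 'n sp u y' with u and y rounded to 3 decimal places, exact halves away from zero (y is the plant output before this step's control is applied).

0 4 3.000 0.000
1 4 5.438 0.750
2 5 8.337 1.134
3 5 10.779 1.744
4 5 12.900 2.172
5 5 14.720 2.574
6 -2 11.039 2.908
7 -2 8.123 1.887
8 -2 5.525 1.465
9 -2 3.319 0.942
10 -2 1.408 0.547
11 -2 -0.233 0.188
12 -2 -1.647 -0.115
13 -2 -2.864 -0.377

(exact arithmetic carried between steps; '≈' marks a value shown rounded to 6 d.p. or computed from one; I and e_prev carry over from the previous line; the table rounds u and y to 3 d.p., halves away from zero)
n=0: y=0, sp=4, e=sp−y=4; I=4, D=e−e_prev=4; u=0·4+3/4·4+0·4=3; next y=-3/10·0+1/4·3=0.75
n=1: y=0.75, sp=4, e=sp−y=3.25; I=7.25, D=e−e_prev=-0.75; u=0·3.25+3/4·7.25+0·(-0.75)=5.4375; next y=-3/10·0.75+1/4·5.4375=1.134375
n=2: y=1.134375, sp=5, e=sp−y=3.865625; I=11.115625, D=e−e_prev=0.615625; u=0·3.865625+3/4·11.115625+0·0.615625≈8.336719; next y=-3/10·1.134375+1/4·8.336719≈1.743867
n=3: y≈1.743867, sp=5, e=sp−y≈3.256133; I≈14.371758, D=e−e_prev≈-0.609492; u=0·3.256133+3/4·14.371758+0·(-0.609492)≈10.778818; next y=-3/10·1.743867+1/4·10.778818≈2.171544
n=4: y≈2.171544, sp=5, e=sp−y≈2.828456; I≈17.200213, D=e−e_prev≈-0.427677; u=0·2.828456+3/4·17.200213+0·(-0.427677)≈12.900160; next y=-3/10·2.171544+1/4·12.900160≈2.573577
n=5: y≈2.573577, sp=5, e=sp−y≈2.426423; I≈19.626637, D=e−e_prev≈-0.402032; u=0·2.426423+3/4·19.626637+0·(-0.402032)≈14.719978; next y=-3/10·2.573577+1/4·14.719978≈2.907921
n=6: y≈2.907921, sp=-2, e=sp−y≈-4.907921; I≈14.718715, D=e−e_prev≈-7.334345; u=0·(-4.907921)+3/4·14.718715+0·(-7.334345)≈11.039036; next y=-3/10·2.907921+1/4·11.039036≈1.887383
n=7: y≈1.887383, sp=-2, e=sp−y≈-3.887383; I≈10.831333, D=e−e_prev≈1.020539; u=0·(-3.887383)+3/4·10.831333+0·1.020539≈8.123499; next y=-3/10·1.887383+1/4·8.123499≈1.464660
n=8: y≈1.464660, sp=-2, e=sp−y≈-3.464660; I≈7.366673, D=e−e_prev≈0.422723; u=0·(-3.464660)+3/4·7.366673+0·0.422723≈5.525004; next y=-3/10·1.464660+1/4·5.525004≈0.941853
n=9: y≈0.941853, sp=-2, e=sp−y≈-2.941853; I≈4.424819, D=e−e_prev≈0.522807; u=0·(-2.941853)+3/4·4.424819+0·0.522807≈3.318615; next y=-3/10·0.941853+1/4·3.318615≈0.547098
n=10: y≈0.547098, sp=-2, e=sp−y≈-2.547098; I≈1.877722, D=e−e_prev≈0.394755; u=0·(-2.547098)+3/4·1.877722+0·0.394755≈1.408291; next y=-3/10·0.547098+1/4·1.408291≈0.187944
n=11: y≈0.187944, sp=-2, e=sp−y≈-2.187944; I≈-0.310222, D=e−e_prev≈0.359154; u=0·(-2.187944)+3/4·(-0.310222)+0·0.359154≈-0.232666; next y=-3/10·0.187944+1/4·(-0.232666)≈-0.114550
n=12: y≈-0.114550, sp=-2, e=sp−y≈-1.885450; I≈-2.195672, D=e−e_prev≈0.302493; u=0·(-1.885450)+3/4·(-2.195672)+0·0.302493≈-1.646754; next y=-3/10·(-0.114550)+1/4·(-1.646754)≈-0.377324
n=13: y≈-0.377324, sp=-2, e=sp−y≈-1.622676; I≈-3.818348, D=e−e_prev≈0.262774; u=0·(-1.622676)+3/4·(-3.818348)+0·0.262774≈-2.863761; next y=-3/10·(-0.377324)+1/4·(-2.863761)≈-0.602743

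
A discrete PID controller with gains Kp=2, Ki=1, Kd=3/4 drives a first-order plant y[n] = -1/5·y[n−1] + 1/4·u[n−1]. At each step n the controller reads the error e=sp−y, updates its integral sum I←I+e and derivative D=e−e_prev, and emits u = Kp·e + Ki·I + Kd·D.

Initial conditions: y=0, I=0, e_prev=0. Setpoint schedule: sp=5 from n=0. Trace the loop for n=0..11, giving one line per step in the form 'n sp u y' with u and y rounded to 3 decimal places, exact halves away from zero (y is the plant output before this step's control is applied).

0 5 18.750 0.000
1 5 2.422 4.688
2 5 25.073 -0.332
3 5 1.640 6.335
4 5 32.274 -0.857
5 5 -1.376 8.240
6 5 40.576 -1.992
7 5 -7.109 10.542
8 5 50.855 -3.886
9 5 -16.243 13.491
10 5 64.235 -6.759
11 5 -29.829 17.411

(exact arithmetic carried between steps; '≈' marks a value shown rounded to 6 d.p. or computed from one; I and e_prev carry over from the previous line; the table rounds u and y to 3 d.p., halves away from zero)
n=0: y=0, sp=5, e=sp−y=5; I=5, D=e−e_prev=5; u=2·5+1·5+3/4·5=18.75; next y=-1/5·0+1/4·18.75=4.6875
n=1: y=4.6875, sp=5, e=sp−y=0.3125; I=5.3125, D=e−e_prev=-4.6875; u=2·0.3125+1·5.3125+3/4·(-4.6875)=2.421875; next y=-1/5·4.6875+1/4·2.421875≈-0.332031
n=2: y≈-0.332031, sp=5, e=sp−y≈5.332031; I≈10.644531, D=e−e_prev≈5.019531; u=2·5.332031+1·10.644531+3/4·5.019531≈25.073242; next y=-1/5·(-0.332031)+1/4·25.073242≈6.334717
n=3: y≈6.334717, sp=5, e=sp−y≈-1.334717; I≈9.309814, D=e−e_prev≈-6.666748; u=2·(-1.334717)+1·9.309814+3/4·(-6.666748)≈1.640320; next y=-1/5·6.334717+1/4·1.640320≈-0.856863
n=4: y≈-0.856863, sp=5, e=sp−y≈5.856863; I≈15.166678, D=e−e_prev≈7.191580; u=2·5.856863+1·15.166678+3/4·7.191580≈32.274090; next y=-1/5·(-0.856863)+1/4·32.274090≈8.239895
n=5: y≈8.239895, sp=5, e=sp−y≈-3.239895; I≈11.926783, D=e−e_prev≈-9.096759; u=2·(-3.239895)+1·11.926783+3/4·(-9.096759)≈-1.375576; next y=-1/5·8.239895+1/4·(-1.375576)≈-1.991873
n=6: y≈-1.991873, sp=5, e=sp−y≈6.991873; I≈18.918656, D=e−e_prev≈10.231768; u=2·6.991873+1·18.918656+3/4·10.231768≈40.576228; next y=-1/5·(-1.991873)+1/4·40.576228≈10.542432
n=7: y≈10.542432, sp=5, e=sp−y≈-5.542432; I≈13.376224, D=e−e_prev≈-12.534305; u=2·(-5.542432)+1·13.376224+3/4·(-12.534305)≈-7.109368; next y=-1/5·10.542432+1/4·(-7.109368)≈-3.885828
n=8: y≈-3.885828, sp=5, e=sp−y≈8.885828; I≈22.262052, D=e−e_prev≈14.428260; u=2·8.885828+1·22.262052+3/4·14.428260≈50.854904; next y=-1/5·(-3.885828)+1/4·50.854904≈13.490892
n=9: y≈13.490892, sp=5, e=sp−y≈-8.490892; I≈13.771161, D=e−e_prev≈-17.376720; u=2·(-8.490892)+1·13.771161+3/4·(-17.376720)≈-16.243163; next y=-1/5·13.490892+1/4·(-16.243163)≈-6.758969
n=10: y≈-6.758969, sp=5, e=sp−y≈11.758969; I≈25.530130, D=e−e_prev≈20.249861; u=2·11.758969+1·25.530130+3/4·20.249861≈64.235463; next y=-1/5·(-6.758969)+1/4·64.235463≈17.410660
n=11: y≈17.410660, sp=5, e=sp−y≈-12.410660; I≈13.119470, D=e−e_prev≈-24.169629; u=2·(-12.410660)+1·13.119470+3/4·(-24.169629)≈-29.829071; next y=-1/5·17.410660+1/4·(-29.829071)≈-10.939400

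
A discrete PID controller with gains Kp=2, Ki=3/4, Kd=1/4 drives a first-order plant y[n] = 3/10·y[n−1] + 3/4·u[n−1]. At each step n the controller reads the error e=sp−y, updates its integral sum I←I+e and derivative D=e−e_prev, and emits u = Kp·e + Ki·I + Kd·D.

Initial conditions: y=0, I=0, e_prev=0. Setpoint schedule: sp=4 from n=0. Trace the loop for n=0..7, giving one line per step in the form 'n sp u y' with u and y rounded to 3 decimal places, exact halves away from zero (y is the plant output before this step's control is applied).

(exact arithmetic carried between steps; '≈' marks a value shown rounded to 6 d.p. or computed from one; I and e_prev carry over from the previous line; the table rounds u and y to 3 d.p., halves away from zero)
n=0: y=0, sp=4, e=sp−y=4; I=4, D=e−e_prev=4; u=2·4+3/4·4+1/4·4=12; next y=3/10·0+3/4·12=9
n=1: y=9, sp=4, e=sp−y=-5; I=-1, D=e−e_prev=-9; u=2·(-5)+3/4·(-1)+1/4·(-9)=-13; next y=3/10·9+3/4·(-13)=-7.05
n=2: y=-7.05, sp=4, e=sp−y=11.05; I=10.05, D=e−e_prev=16.05; u=2·11.05+3/4·10.05+1/4·16.05=33.65; next y=3/10·(-7.05)+3/4·33.65=23.1225
n=3: y=23.1225, sp=4, e=sp−y=-19.1225; I=-9.0725, D=e−e_prev=-30.1725; u=2·(-19.1225)+3/4·(-9.0725)+1/4·(-30.1725)=-52.5925; next y=3/10·23.1225+3/4·(-52.5925)=-32.507625
n=4: y=-32.507625, sp=4, e=sp−y=36.507625; I=27.435125, D=e−e_prev=55.630125; u=2·36.507625+3/4·27.435125+1/4·55.630125=107.499125; next y=3/10·(-32.507625)+3/4·107.499125≈70.872056
n=5: y≈70.872056, sp=4, e=sp−y≈-66.872056; I≈-39.436931, D=e−e_prev≈-103.379681; u=2·(-66.872056)+3/4·(-39.436931)+1/4·(-103.379681)≈-189.166731; next y=3/10·70.872056+3/4·(-189.166731)≈-120.613432
n=6: y≈-120.613432, sp=4, e=sp−y≈124.613432; I≈85.176500, D=e−e_prev≈191.485488; u=2·124.613432+3/4·85.176500+1/4·191.485488≈360.980610; next y=3/10·(-120.613432)+3/4·360.980610≈234.551428
n=7: y≈234.551428, sp=4, e=sp−y≈-230.551428; I≈-145.374928, D=e−e_prev≈-355.164860; u=2·(-230.551428)+3/4·(-145.374928)+1/4·(-355.164860)≈-658.925267; next y=3/10·234.551428+3/4·(-658.925267)≈-423.828522

0 4 12.000 0.000
1 4 -13.000 9.000
2 4 33.650 -7.050
3 4 -52.593 23.123
4 4 107.499 -32.508
5 4 -189.167 70.872
6 4 360.981 -120.613
7 4 -658.925 234.551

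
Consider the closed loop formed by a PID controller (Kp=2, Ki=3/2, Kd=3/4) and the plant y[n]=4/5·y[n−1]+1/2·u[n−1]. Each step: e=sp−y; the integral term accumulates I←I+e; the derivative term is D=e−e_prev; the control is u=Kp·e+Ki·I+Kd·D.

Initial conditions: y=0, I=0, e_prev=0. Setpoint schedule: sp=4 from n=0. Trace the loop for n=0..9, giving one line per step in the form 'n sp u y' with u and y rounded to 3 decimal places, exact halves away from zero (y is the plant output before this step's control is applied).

0 4 17.000 0.000
1 4 -16.125 8.500
2 4 24.991 -1.263
3 4 -28.616 11.485
4 4 40.288 -5.120
5 4 -48.450 16.048
6 4 65.951 -11.386
7 4 -81.370 23.866
8 4 108.467 -21.592
9 4 -136.084 36.960

(exact arithmetic carried between steps; '≈' marks a value shown rounded to 6 d.p. or computed from one; I and e_prev carry over from the previous line; the table rounds u and y to 3 d.p., halves away from zero)
n=0: y=0, sp=4, e=sp−y=4; I=4, D=e−e_prev=4; u=2·4+3/2·4+3/4·4=17; next y=4/5·0+1/2·17=8.5
n=1: y=8.5, sp=4, e=sp−y=-4.5; I=-0.5, D=e−e_prev=-8.5; u=2·(-4.5)+3/2·(-0.5)+3/4·(-8.5)=-16.125; next y=4/5·8.5+1/2·(-16.125)=-1.2625
n=2: y=-1.2625, sp=4, e=sp−y=5.2625; I=4.7625, D=e−e_prev=9.7625; u=2·5.2625+3/2·4.7625+3/4·9.7625=24.990625; next y=4/5·(-1.2625)+1/2·24.990625≈11.485313
n=3: y≈11.485313, sp=4, e=sp−y≈-7.485313; I≈-2.722813, D=e−e_prev≈-12.747813; u=2·(-7.485313)+3/2·(-2.722813)+3/4·(-12.747813)≈-28.615703; next y=4/5·11.485313+1/2·(-28.615703)≈-5.119602
n=4: y≈-5.119602, sp=4, e=sp−y≈9.119602; I≈6.396789, D=e−e_prev≈16.604914; u=2·9.119602+3/2·6.396789+3/4·16.604914≈40.288072; next y=4/5·(-5.119602)+1/2·40.288072≈16.048355
n=5: y≈16.048355, sp=4, e=sp−y≈-12.048355; I≈-5.651566, D=e−e_prev≈-21.167956; u=2·(-12.048355)+3/2·(-5.651566)+3/4·(-21.167956)≈-48.450026; next y=4/5·16.048355+1/2·(-48.450026)≈-11.386329
n=6: y≈-11.386329, sp=4, e=sp−y≈15.386329; I≈9.734763, D=e−e_prev≈27.434684; u=2·15.386329+3/2·9.734763+3/4·27.434684≈65.950816; next y=4/5·(-11.386329)+1/2·65.950816≈23.866345
n=7: y≈23.866345, sp=4, e=sp−y≈-19.866345; I≈-10.131581, D=e−e_prev≈-35.252674; u=2·(-19.866345)+3/2·(-10.131581)+3/4·(-35.252674)≈-81.369567; next y=4/5·23.866345+1/2·(-81.369567)≈-21.591708
n=8: y≈-21.591708, sp=4, e=sp−y≈25.591708; I≈15.460126, D=e−e_prev≈45.458052; u=2·25.591708+3/2·15.460126+3/4·45.458052≈108.467144; next y=4/5·(-21.591708)+1/2·108.467144≈36.960206
n=9: y≈36.960206, sp=4, e=sp−y≈-32.960206; I≈-17.500080, D=e−e_prev≈-58.551913; u=2·(-32.960206)+3/2·(-17.500080)+3/4·(-58.551913)≈-136.084466; next y=4/5·36.960206+1/2·(-136.084466)≈-38.474068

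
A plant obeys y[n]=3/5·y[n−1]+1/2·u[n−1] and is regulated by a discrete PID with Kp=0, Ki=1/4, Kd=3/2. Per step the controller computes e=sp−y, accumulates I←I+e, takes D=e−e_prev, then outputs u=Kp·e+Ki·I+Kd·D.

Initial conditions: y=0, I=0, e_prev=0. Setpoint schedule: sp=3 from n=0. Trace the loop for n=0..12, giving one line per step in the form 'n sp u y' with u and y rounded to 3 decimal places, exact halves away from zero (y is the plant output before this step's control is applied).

0 3 5.250 0.000
1 3 -3.094 2.625
2 3 5.482 0.028
3 3 -2.447 2.758
4 3 5.780 0.431
5 3 -1.824 3.149
6 3 6.015 0.977
7 3 -1.315 3.594
8 3 6.128 1.499
9 3 -0.952 3.963
10 3 6.111 1.902
11 3 -0.723 4.196
12 3 5.990 2.157

(exact arithmetic carried between steps; '≈' marks a value shown rounded to 6 d.p. or computed from one; I and e_prev carry over from the previous line; the table rounds u and y to 3 d.p., halves away from zero)
n=0: y=0, sp=3, e=sp−y=3; I=3, D=e−e_prev=3; u=0·3+1/4·3+3/2·3=5.25; next y=3/5·0+1/2·5.25=2.625
n=1: y=2.625, sp=3, e=sp−y=0.375; I=3.375, D=e−e_prev=-2.625; u=0·0.375+1/4·3.375+3/2·(-2.625)=-3.09375; next y=3/5·2.625+1/2·(-3.09375)=0.028125
n=2: y=0.028125, sp=3, e=sp−y=2.971875; I=6.346875, D=e−e_prev=2.596875; u=0·2.971875+1/4·6.346875+3/2·2.596875≈5.482031; next y=3/5·0.028125+1/2·5.482031≈2.757891
n=3: y≈2.757891, sp=3, e=sp−y≈0.242109; I≈6.588984, D=e−e_prev≈-2.729766; u=0·0.242109+1/4·6.588984+3/2·(-2.729766)≈-2.447402; next y=3/5·2.757891+1/2·(-2.447402)≈0.431033
n=4: y≈0.431033, sp=3, e=sp−y≈2.568967; I≈9.157951, D=e−e_prev≈2.326857; u=0·2.568967+1/4·9.157951+3/2·2.326857≈5.779774; next y=3/5·0.431033+1/2·5.779774≈3.148507
n=5: y≈3.148507, sp=3, e=sp−y≈-0.148507; I≈9.009444, D=e−e_prev≈-2.717474; u=0·(-0.148507)+1/4·9.009444+3/2·(-2.717474)≈-1.823849; next y=3/5·3.148507+1/2·(-1.823849)≈0.977179
n=6: y≈0.977179, sp=3, e=sp−y≈2.022821; I≈11.032265, D=e−e_prev≈2.171327; u=0·2.022821+1/4·11.032265+3/2·2.171327≈6.015057; next y=3/5·0.977179+1/2·6.015057≈3.593836
n=7: y≈3.593836, sp=3, e=sp−y≈-0.593836; I≈10.438429, D=e−e_prev≈-2.616657; u=0·(-0.593836)+1/4·10.438429+3/2·(-2.616657)≈-1.315378; next y=3/5·3.593836+1/2·(-1.315378)≈1.498613
n=8: y≈1.498613, sp=3, e=sp−y≈1.501387; I≈11.939816, D=e−e_prev≈2.095224; u=0·1.501387+1/4·11.939816+3/2·2.095224≈6.127790; next y=3/5·1.498613+1/2·6.127790≈3.963062
n=9: y≈3.963062, sp=3, e=sp−y≈-0.963062; I≈10.976753, D=e−e_prev≈-2.464450; u=0·(-0.963062)+1/4·10.976753+3/2·(-2.464450)≈-0.952486; next y=3/5·3.963062+1/2·(-0.952486)≈1.901594
n=10: y≈1.901594, sp=3, e=sp−y≈1.098406; I≈12.075159, D=e−e_prev≈2.061468; u=0·1.098406+1/4·12.075159+3/2·2.061468≈6.110992; next y=3/5·1.901594+1/2·6.110992≈4.196453
n=11: y≈4.196453, sp=3, e=sp−y≈-1.196453; I≈10.878707, D=e−e_prev≈-2.294858; u=0·(-1.196453)+1/4·10.878707+3/2·(-2.294858)≈-0.722611; next y=3/5·4.196453+1/2·(-0.722611)≈2.156566
n=12: y≈2.156566, sp=3, e=sp−y≈0.843434; I≈11.722140, D=e−e_prev≈2.039886; u=0·0.843434+1/4·11.722140+3/2·2.039886≈5.990365; next y=3/5·2.156566+1/2·5.990365≈4.289122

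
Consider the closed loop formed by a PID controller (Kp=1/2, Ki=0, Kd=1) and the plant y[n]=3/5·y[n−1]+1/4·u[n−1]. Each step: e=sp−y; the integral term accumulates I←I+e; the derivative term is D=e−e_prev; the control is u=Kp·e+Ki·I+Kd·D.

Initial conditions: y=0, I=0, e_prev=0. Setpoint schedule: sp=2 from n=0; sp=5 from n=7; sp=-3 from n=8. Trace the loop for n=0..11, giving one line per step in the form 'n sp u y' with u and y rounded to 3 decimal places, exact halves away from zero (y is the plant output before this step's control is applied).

(exact arithmetic carried between steps; '≈' marks a value shown rounded to 6 d.p. or computed from one; I and e_prev carry over from the previous line; the table rounds u and y to 3 d.p., halves away from zero)
n=0: y=0, sp=2, e=sp−y=2; I=2, D=e−e_prev=2; u=1/2·2+0·2+1·2=3; next y=3/5·0+1/4·3=0.75
n=1: y=0.75, sp=2, e=sp−y=1.25; I=3.25, D=e−e_prev=-0.75; u=1/2·1.25+0·3.25+1·(-0.75)=-0.125; next y=3/5·0.75+1/4·(-0.125)=0.41875
n=2: y=0.41875, sp=2, e=sp−y=1.58125; I=4.83125, D=e−e_prev=0.33125; u=1/2·1.58125+0·4.83125+1·0.33125=1.121875; next y=3/5·0.41875+1/4·1.121875≈0.531719
n=3: y≈0.531719, sp=2, e=sp−y≈1.468281; I≈6.299531, D=e−e_prev≈-0.112969; u=1/2·1.468281+0·6.299531+1·(-0.112969)≈0.621172; next y=3/5·0.531719+1/4·0.621172≈0.474324
n=4: y≈0.474324, sp=2, e=sp−y≈1.525676; I≈7.825207, D=e−e_prev≈0.057395; u=1/2·1.525676+0·7.825207+1·0.057395≈0.820232; next y=3/5·0.474324+1/4·0.820232≈0.489653
n=5: y≈0.489653, sp=2, e=sp−y≈1.510347; I≈9.335554, D=e−e_prev≈-0.015328; u=1/2·1.510347+0·9.335554+1·(-0.015328)≈0.739845; next y=3/5·0.489653+1/4·0.739845≈0.478753
n=6: y≈0.478753, sp=2, e=sp−y≈1.521247; I≈10.856801, D=e−e_prev≈0.010900; u=1/2·1.521247+0·10.856801+1·0.010900≈0.771523; next y=3/5·0.478753+1/4·0.771523≈0.480133
n=7: y≈0.480133, sp=5, e=sp−y≈4.519867; I≈15.376669, D=e−e_prev≈2.998620; u=1/2·4.519867+0·15.376669+1·2.998620≈5.258554; next y=3/5·0.480133+1/4·5.258554≈1.602718
n=8: y≈1.602718, sp=-3, e=sp−y≈-4.602718; I≈10.773951, D=e−e_prev≈-9.122585; u=1/2·(-4.602718)+0·10.773951+1·(-9.122585)≈-11.423945; next y=3/5·1.602718+1/4·(-11.423945)≈-1.894355
n=9: y≈-1.894355, sp=-3, e=sp−y≈-1.105645; I≈9.668306, D=e−e_prev≈3.497073; u=1/2·(-1.105645)+0·9.668306+1·3.497073≈2.944251; next y=3/5·(-1.894355)+1/4·2.944251≈-0.400550
n=10: y≈-0.400550, sp=-3, e=sp−y≈-2.599450; I≈7.068857, D=e−e_prev≈-1.493805; u=1/2·(-2.599450)+0·7.068857+1·(-1.493805)≈-2.793530; next y=3/5·(-0.400550)+1/4·(-2.793530)≈-0.938713
n=11: y≈-0.938713, sp=-3, e=sp−y≈-2.061287; I≈5.007569, D=e−e_prev≈0.538162; u=1/2·(-2.061287)+0·5.007569+1·0.538162≈-0.492481; next y=3/5·(-0.938713)+1/4·(-0.492481)≈-0.686348

0 2 3.000 0.000
1 2 -0.125 0.750
2 2 1.122 0.419
3 2 0.621 0.532
4 2 0.820 0.474
5 2 0.740 0.490
6 2 0.772 0.479
7 5 5.259 0.480
8 -3 -11.424 1.603
9 -3 2.944 -1.894
10 -3 -2.794 -0.401
11 -3 -0.492 -0.939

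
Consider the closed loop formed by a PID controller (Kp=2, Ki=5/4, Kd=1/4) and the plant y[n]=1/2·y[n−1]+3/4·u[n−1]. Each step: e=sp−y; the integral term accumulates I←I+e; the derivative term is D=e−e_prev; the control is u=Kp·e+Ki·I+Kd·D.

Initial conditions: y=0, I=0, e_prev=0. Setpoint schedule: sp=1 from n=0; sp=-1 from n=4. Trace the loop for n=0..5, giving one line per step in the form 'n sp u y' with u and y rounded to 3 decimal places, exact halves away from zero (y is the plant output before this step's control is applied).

(exact arithmetic carried between steps; '≈' marks a value shown rounded to 6 d.p. or computed from one; I and e_prev carry over from the previous line; the table rounds u and y to 3 d.p., halves away from zero)
n=0: y=0, sp=1, e=sp−y=1; I=1, D=e−e_prev=1; u=2·1+5/4·1+1/4·1=3.5; next y=1/2·0+3/4·3.5=2.625
n=1: y=2.625, sp=1, e=sp−y=-1.625; I=-0.625, D=e−e_prev=-2.625; u=2·(-1.625)+5/4·(-0.625)+1/4·(-2.625)=-4.6875; next y=1/2·2.625+3/4·(-4.6875)=-2.203125
n=2: y=-2.203125, sp=1, e=sp−y=3.203125; I=2.578125, D=e−e_prev=4.828125; u=2·3.203125+5/4·2.578125+1/4·4.828125≈10.835938; next y=1/2·(-2.203125)+3/4·10.835938≈7.025391
n=3: y≈7.025391, sp=1, e=sp−y≈-6.025391; I≈-3.447266, D=e−e_prev≈-9.228516; u=2·(-6.025391)+5/4·(-3.447266)+1/4·(-9.228516)≈-18.666992; next y=1/2·7.025391+3/4·(-18.666992)≈-10.487549
n=4: y≈-10.487549, sp=-1, e=sp−y≈9.487549; I≈6.040283, D=e−e_prev≈15.512939; u=2·9.487549+5/4·6.040283+1/4·15.512939≈30.403687; next y=1/2·(-10.487549)+3/4·30.403687≈17.558990
n=5: y≈17.558990, sp=-1, e=sp−y≈-18.558990; I≈-12.518707, D=e−e_prev≈-28.046539; u=2·(-18.558990)+5/4·(-12.518707)+1/4·(-28.046539)≈-59.778000; next y=1/2·17.558990+3/4·(-59.778000)≈-36.054005

0 1 3.500 0.000
1 1 -4.688 2.625
2 1 10.836 -2.203
3 1 -18.667 7.025
4 -1 30.404 -10.488
5 -1 -59.778 17.559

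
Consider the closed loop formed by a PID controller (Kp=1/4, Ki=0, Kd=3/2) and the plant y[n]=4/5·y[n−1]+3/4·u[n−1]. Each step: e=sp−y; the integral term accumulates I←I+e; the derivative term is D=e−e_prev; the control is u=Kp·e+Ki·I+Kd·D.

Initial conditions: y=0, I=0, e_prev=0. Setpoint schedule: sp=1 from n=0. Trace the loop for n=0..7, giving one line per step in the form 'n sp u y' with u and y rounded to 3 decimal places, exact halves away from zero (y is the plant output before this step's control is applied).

0 1 1.750 0.000
1 1 -2.047 1.313
2 1 3.068 -0.485
3 1 -3.825 1.913
4 1 5.462 -1.339
5 1 -7.052 3.025
6 1 9.808 -2.869
7 1 -12.910 5.061

(exact arithmetic carried between steps; '≈' marks a value shown rounded to 6 d.p. or computed from one; I and e_prev carry over from the previous line; the table rounds u and y to 3 d.p., halves away from zero)
n=0: y=0, sp=1, e=sp−y=1; I=1, D=e−e_prev=1; u=1/4·1+0·1+3/2·1=1.75; next y=4/5·0+3/4·1.75=1.3125
n=1: y=1.3125, sp=1, e=sp−y=-0.3125; I=0.6875, D=e−e_prev=-1.3125; u=1/4·(-0.3125)+0·0.6875+3/2·(-1.3125)=-2.046875; next y=4/5·1.3125+3/4·(-2.046875)≈-0.485156
n=2: y≈-0.485156, sp=1, e=sp−y≈1.485156; I≈2.172656, D=e−e_prev≈1.797656; u=1/4·1.485156+0·2.172656+3/2·1.797656≈3.067773; next y=4/5·(-0.485156)+3/4·3.067773≈1.912705
n=3: y≈1.912705, sp=1, e=sp−y≈-0.912705; I≈1.259951, D=e−e_prev≈-2.397861; u=1/4·(-0.912705)+0·1.259951+3/2·(-2.397861)≈-3.824968; next y=4/5·1.912705+3/4·(-3.824968)≈-1.338562
n=4: y≈-1.338562, sp=1, e=sp−y≈2.338562; I≈3.598513, D=e−e_prev≈3.251267; u=1/4·2.338562+0·3.598513+3/2·3.251267≈5.461541; next y=4/5·(-1.338562)+3/4·5.461541≈3.025306
n=5: y≈3.025306, sp=1, e=sp−y≈-2.025306; I≈1.573207, D=e−e_prev≈-4.363868; u=1/4·(-2.025306)+0·1.573207+3/2·(-4.363868)≈-7.052129; next y=4/5·3.025306+3/4·(-7.052129)≈-2.868852
n=6: y≈-2.868852, sp=1, e=sp−y≈3.868852; I≈5.442059, D=e−e_prev≈5.894158; u=1/4·3.868852+0·5.442059+3/2·5.894158≈9.808450; next y=4/5·(-2.868852)+3/4·9.808450≈5.061256
n=7: y≈5.061256, sp=1, e=sp−y≈-4.061256; I≈1.380803, D=e−e_prev≈-7.930108; u=1/4·(-4.061256)+0·1.380803+3/2·(-7.930108)≈-12.910476; next y=4/5·5.061256+3/4·(-12.910476)≈-5.633852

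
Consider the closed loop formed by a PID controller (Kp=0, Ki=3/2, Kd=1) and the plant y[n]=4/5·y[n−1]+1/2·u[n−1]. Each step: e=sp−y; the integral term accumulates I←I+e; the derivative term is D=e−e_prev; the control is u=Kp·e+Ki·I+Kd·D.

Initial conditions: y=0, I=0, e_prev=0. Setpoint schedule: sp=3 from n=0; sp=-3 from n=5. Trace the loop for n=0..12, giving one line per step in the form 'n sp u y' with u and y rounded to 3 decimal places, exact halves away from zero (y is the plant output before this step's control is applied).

(exact arithmetic carried between steps; '≈' marks a value shown rounded to 6 d.p. or computed from one; I and e_prev carry over from the previous line; the table rounds u and y to 3 d.p., halves away from zero)
n=0: y=0, sp=3, e=sp−y=3; I=3, D=e−e_prev=3; u=0·3+3/2·3+1·3=7.5; next y=4/5·0+1/2·7.5=3.75
n=1: y=3.75, sp=3, e=sp−y=-0.75; I=2.25, D=e−e_prev=-3.75; u=0·(-0.75)+3/2·2.25+1·(-3.75)=-0.375; next y=4/5·3.75+1/2·(-0.375)=2.8125
n=2: y=2.8125, sp=3, e=sp−y=0.1875; I=2.4375, D=e−e_prev=0.9375; u=0·0.1875+3/2·2.4375+1·0.9375=4.59375; next y=4/5·2.8125+1/2·4.59375=4.546875
n=3: y=4.546875, sp=3, e=sp−y=-1.546875; I=0.890625, D=e−e_prev=-1.734375; u=0·(-1.546875)+3/2·0.890625+1·(-1.734375)≈-0.398438; next y=4/5·4.546875+1/2·(-0.398438)≈3.438281
n=4: y≈3.438281, sp=3, e=sp−y≈-0.438281; I≈0.452344, D=e−e_prev≈1.108594; u=0·(-0.438281)+3/2·0.452344+1·1.108594≈1.787109; next y=4/5·3.438281+1/2·1.787109≈3.644180
n=5: y≈3.644180, sp=-3, e=sp−y≈-6.644180; I≈-6.191836, D=e−e_prev≈-6.205898; u=0·(-6.644180)+3/2·(-6.191836)+1·(-6.205898)≈-15.493652; next y=4/5·3.644180+1/2·(-15.493652)≈-4.831482
n=6: y≈-4.831482, sp=-3, e=sp−y≈1.831482; I≈-4.360354, D=e−e_prev≈8.475662; u=0·1.831482+3/2·(-4.360354)+1·8.475662≈1.935132; next y=4/5·(-4.831482)+1/2·1.935132≈-2.897620
n=7: y≈-2.897620, sp=-3, e=sp−y≈-0.102380; I≈-4.462733, D=e−e_prev≈-1.933862; u=0·(-0.102380)+3/2·(-4.462733)+1·(-1.933862)≈-8.627963; next y=4/5·(-2.897620)+1/2·(-8.627963)≈-6.632077
n=8: y≈-6.632077, sp=-3, e=sp−y≈3.632077; I≈-0.830656, D=e−e_prev≈3.734457; u=0·3.632077+3/2·(-0.830656)+1·3.734457≈2.488473; next y=4/5·(-6.632077)+1/2·2.488473≈-4.061425
n=9: y≈-4.061425, sp=-3, e=sp−y≈1.061425; I≈0.230769, D=e−e_prev≈-2.570652; u=0·1.061425+3/2·0.230769+1·(-2.570652)≈-2.224498; next y=4/5·(-4.061425)+1/2·(-2.224498)≈-4.361389
n=10: y≈-4.361389, sp=-3, e=sp−y≈1.361389; I≈1.592159, D=e−e_prev≈0.299964; u=0·1.361389+3/2·1.592159+1·0.299964≈2.688202; next y=4/5·(-4.361389)+1/2·2.688202≈-2.145011
n=11: y≈-2.145011, sp=-3, e=sp−y≈-0.854989; I≈0.737169, D=e−e_prev≈-2.216379; u=0·(-0.854989)+3/2·0.737169+1·(-2.216379)≈-1.110625; next y=4/5·(-2.145011)+1/2·(-1.110625)≈-2.271321
n=12: y≈-2.271321, sp=-3, e=sp−y≈-0.728679; I≈0.008490, D=e−e_prev≈0.126310; u=0·(-0.728679)+3/2·0.008490+1·0.126310≈0.139046; next y=4/5·(-2.271321)+1/2·0.139046≈-1.747534

0 3 7.500 0.000
1 3 -0.375 3.750
2 3 4.594 2.813
3 3 -0.398 4.547
4 3 1.787 3.438
5 -3 -15.494 3.644
6 -3 1.935 -4.831
7 -3 -8.628 -2.898
8 -3 2.488 -6.632
9 -3 -2.224 -4.061
10 -3 2.688 -4.361
11 -3 -1.111 -2.145
12 -3 0.139 -2.271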